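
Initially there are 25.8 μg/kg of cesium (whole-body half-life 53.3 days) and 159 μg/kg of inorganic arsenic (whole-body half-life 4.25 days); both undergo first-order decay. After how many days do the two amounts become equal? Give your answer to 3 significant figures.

12.1 days

Set 25.8·(1/2)^(t/53.3) = 159·(1/2)^(t/4.25).
Taking log₂: log₂(25.8/159) = t·(1/53.3 − 1/4.25).
log₂(0.16226) = -2.6236; 1/53.3 − 1/4.25 = -0.21653.
t = -2.6236 / -0.21653 ≈ 12.116 days.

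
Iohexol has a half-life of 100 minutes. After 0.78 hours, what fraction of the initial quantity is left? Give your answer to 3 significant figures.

0.723

0.78 hours = 46.8 minutes.
n = 46.8/100 ≈ 0.468 half-lives.
Fraction remaining = (1/2)^0.468 ≈ 0.72297.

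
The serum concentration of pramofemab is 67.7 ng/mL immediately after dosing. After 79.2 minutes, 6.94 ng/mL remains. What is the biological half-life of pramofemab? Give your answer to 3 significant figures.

24.1 minutes

A/A₀ = 6.94/67.7 ≈ 0.10251.
n = log₂(9.755) ≈ 3.2861 half-lives elapsed in 79.2 minutes.
t½ = 79.2/3.2861 ≈ 24.101 minutes.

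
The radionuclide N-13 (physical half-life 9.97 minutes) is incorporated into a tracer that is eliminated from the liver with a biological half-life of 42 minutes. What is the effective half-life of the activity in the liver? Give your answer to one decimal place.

8.1 minutes

1/t_eff = 1/t_phys + 1/t_biol = 1/9.97 + 1/42 = 0.12411 per minute.
t_eff = 9.97 × 42 / (9.97 + 42) ≈ 8.0573 minutes.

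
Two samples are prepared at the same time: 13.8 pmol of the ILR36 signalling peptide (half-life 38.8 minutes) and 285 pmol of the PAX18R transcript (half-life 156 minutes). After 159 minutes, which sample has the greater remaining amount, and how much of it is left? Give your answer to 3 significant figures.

ILR36 signalling peptide: 13.8 × (1/2)^4.0979 ≈ 0.80589 pmol.
PAX18R transcript: 285 × (1/2)^1.0192 ≈ 140.61 pmol.
PAX18R transcript has more remaining, at ≈ 140.61 pmol.

PAX18R transcript, 141 pmol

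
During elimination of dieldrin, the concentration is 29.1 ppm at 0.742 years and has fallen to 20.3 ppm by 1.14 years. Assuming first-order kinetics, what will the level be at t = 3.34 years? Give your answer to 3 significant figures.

2.77 ppm

Over Δt = 1.14 − 0.742 = 0.398 years, the level fell by a factor of 29.1/20.3 ≈ 1.4335.
n = log₂(1.4335) ≈ 0.51954 half-lives, so t½ = 0.398/0.51954 ≈ 0.76606 years.
From t = 1.14 to t = 3.34: 20.3 × (1/2)^((3.34−1.14)/0.76606) ≈ 2.7733 ppm.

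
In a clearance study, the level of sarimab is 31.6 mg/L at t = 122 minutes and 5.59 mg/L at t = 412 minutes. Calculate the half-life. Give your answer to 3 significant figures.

Over Δt = 412 − 122 = 290 minutes, the level fell by a factor of 31.6/5.59 ≈ 5.653.
n = log₂(5.653) ≈ 2.499 half-lives, so t½ = 290/2.499 ≈ 116.05 minutes.

116 minutes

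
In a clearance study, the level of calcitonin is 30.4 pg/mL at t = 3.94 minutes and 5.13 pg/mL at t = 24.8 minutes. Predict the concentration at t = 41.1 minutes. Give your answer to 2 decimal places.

Over Δt = 24.8 − 3.94 = 20.86 minutes, the level fell by a factor of 30.4/5.13 ≈ 5.9259.
n = log₂(5.9259) ≈ 2.567 half-lives, so t½ = 20.86/2.567 ≈ 8.1261 minutes.
From t = 24.8 to t = 41.1: 5.13 × (1/2)^((41.1−24.8)/8.1261) ≈ 1.2773 pg/mL.

1.28 pg/mL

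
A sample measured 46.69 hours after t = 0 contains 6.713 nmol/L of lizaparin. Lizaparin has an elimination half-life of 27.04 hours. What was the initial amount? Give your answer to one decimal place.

22.2 nmol/L

Number of half-lives elapsed: n = 46.69/27.04 ≈ 1.7267.
A₀ = A × 2^n = 6.713 × 2^1.7267 = 6.713 × 3.3097 ≈ 22.218 nmol/L.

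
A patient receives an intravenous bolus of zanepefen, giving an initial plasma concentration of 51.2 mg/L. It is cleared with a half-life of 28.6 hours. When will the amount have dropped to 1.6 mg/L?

1.6/51.2 = 1/32, so 5 half-lives have elapsed.
t = 5 × 28.6 = 143 hours.

143 hours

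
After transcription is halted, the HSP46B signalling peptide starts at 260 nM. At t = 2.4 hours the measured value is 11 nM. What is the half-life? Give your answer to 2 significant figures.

0.53 hours

A/A₀ = 11/260 ≈ 0.042308.
n = log₂(23.636) ≈ 4.5629 half-lives elapsed in 2.4 hours.
t½ = 2.4/4.5629 ≈ 0.52598 hours.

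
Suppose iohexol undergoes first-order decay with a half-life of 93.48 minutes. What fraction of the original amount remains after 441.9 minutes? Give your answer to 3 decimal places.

0.038

n = 441.9/93.48 ≈ 4.7272 half-lives.
Fraction remaining = (1/2)^4.7272 ≈ 0.037754.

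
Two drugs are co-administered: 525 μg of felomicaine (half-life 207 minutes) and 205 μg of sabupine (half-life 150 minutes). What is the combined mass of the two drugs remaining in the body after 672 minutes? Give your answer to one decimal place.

64.5 μg

felomicaine: 525 × (1/2)^(672/207) = 525 × (1/2)^3.2464 ≈ 55.323 μg.
sabupine: 205 × (1/2)^(672/150) = 205 × (1/2)^4.48 ≈ 9.1863 μg.
Total = 55.323 + 9.1863 ≈ 64.509 μg.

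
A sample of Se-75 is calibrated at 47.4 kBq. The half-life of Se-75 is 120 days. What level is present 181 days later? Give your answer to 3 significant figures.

Number of half-lives: n = 181/120 ≈ 1.5083.
Remaining = 47.4 × (1/2)^1.5083 = 47.4 × 0.35152 ≈ 16.662 kBq.

16.7 kBq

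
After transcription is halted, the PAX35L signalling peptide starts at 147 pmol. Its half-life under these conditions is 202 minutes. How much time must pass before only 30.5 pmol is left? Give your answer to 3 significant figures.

Fraction remaining = 30.5/147 ≈ 0.20748.
n = log₂(147/30.5) = ln(4.8197)/ln 2 ≈ 2.2689 half-lives.
t = n × t½ = 2.2689 × 202 ≈ 458.32 minutes.

458 minutes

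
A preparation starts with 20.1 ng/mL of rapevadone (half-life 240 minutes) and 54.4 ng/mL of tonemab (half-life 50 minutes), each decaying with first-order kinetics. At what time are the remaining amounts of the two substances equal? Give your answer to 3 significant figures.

90.7 minutes

Set 20.1·(1/2)^(t/240) = 54.4·(1/2)^(t/50).
Taking log₂: log₂(20.1/54.4) = t·(1/240 − 1/50).
log₂(0.36949) = -1.4364; 1/240 − 1/50 = -0.015833.
t = -1.4364 / -0.015833 ≈ 90.721 minutes.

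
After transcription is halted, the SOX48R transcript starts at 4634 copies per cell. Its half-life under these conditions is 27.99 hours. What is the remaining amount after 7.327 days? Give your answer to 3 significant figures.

59.5 copies per cell

Convert the elapsed time: 7.327 days = 175.848 hours.
Number of half-lives: n = 175.848/27.99 ≈ 6.2825.
Remaining = 4634 × (1/2)^6.2825 = 4634 × 0.012846 ≈ 59.529 copies per cell.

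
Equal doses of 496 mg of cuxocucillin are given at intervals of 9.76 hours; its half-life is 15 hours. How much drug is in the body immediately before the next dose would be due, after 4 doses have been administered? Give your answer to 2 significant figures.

730 mg

The 4 doses were given 39.04, 29.28, 19.52, 9.76 hours ago.
Total = 496·(1/2)^(39.04/15) + 496·(1/2)^(29.28/15) + 496·(1/2)^(19.52/15) + 496·(1/2)^(9.76/15)
      = 81.658 + 128.2 + 201.25 + 315.95 ≈ 727.05 mg.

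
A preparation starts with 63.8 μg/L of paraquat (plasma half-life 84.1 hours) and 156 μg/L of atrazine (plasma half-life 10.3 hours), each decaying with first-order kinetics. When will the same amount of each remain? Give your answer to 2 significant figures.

15 hours

Set 63.8·(1/2)^(t/84.1) = 156·(1/2)^(t/10.3).
Taking log₂: log₂(63.8/156) = t·(1/84.1 − 1/10.3).
log₂(0.40897) = -1.2899; 1/84.1 − 1/10.3 = -0.085197.
t = -1.2899 / -0.085197 ≈ 15.14 hours.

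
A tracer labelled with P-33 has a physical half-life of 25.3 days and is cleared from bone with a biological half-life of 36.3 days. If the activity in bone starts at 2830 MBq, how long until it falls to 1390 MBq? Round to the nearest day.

15 days

1/t_eff = 1/t_phys + 1/t_biol = 1/25.3 + 1/36.3 = 0.067074 per day.
t_eff = 25.3 × 36.3 / (25.3 + 36.3) ≈ 14.909 days.
n = log₂(2830/1390) ≈ 1.0257; t = 1.0257 × 14.909 ≈ 15.292 days.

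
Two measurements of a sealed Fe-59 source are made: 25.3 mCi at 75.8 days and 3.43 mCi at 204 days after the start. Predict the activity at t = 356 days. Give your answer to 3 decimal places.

Over Δt = 204 − 75.8 = 128.2 days, the level fell by a factor of 25.3/3.43 ≈ 7.3761.
n = log₂(7.3761) ≈ 2.8829 half-lives, so t½ = 128.2/2.8829 ≈ 44.47 days.
From t = 204 to t = 356: 3.43 × (1/2)^((356−204)/44.47) ≈ 0.32089 mCi.

0.321 mCi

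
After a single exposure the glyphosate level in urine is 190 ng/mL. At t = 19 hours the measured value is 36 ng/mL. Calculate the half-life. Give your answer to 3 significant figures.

7.92 hours

A/A₀ = 36/190 ≈ 0.18947.
n = log₂(5.2778) ≈ 2.3999 half-lives elapsed in 19 hours.
t½ = 19/2.3999 ≈ 7.9169 hours.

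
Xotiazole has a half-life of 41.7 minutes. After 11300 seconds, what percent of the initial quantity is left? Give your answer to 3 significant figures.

11300 seconds = 188.333 minutes.
n = 188.333/41.7 ≈ 4.5164 half-lives.
Fraction remaining = (1/2)^4.5164 ≈ 0.043695, i.e. 4.3695%.

4.37%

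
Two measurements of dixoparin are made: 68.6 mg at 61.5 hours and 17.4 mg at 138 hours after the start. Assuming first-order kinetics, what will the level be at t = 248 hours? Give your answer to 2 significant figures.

2.4 mg

Over Δt = 138 − 61.5 = 76.5 hours, the level fell by a factor of 68.6/17.4 ≈ 3.9425.
n = log₂(3.9425) ≈ 1.9791 half-lives, so t½ = 76.5/1.9791 ≈ 38.654 hours.
From t = 138 to t = 248: 17.4 × (1/2)^((248−138)/38.654) ≈ 2.4204 mg.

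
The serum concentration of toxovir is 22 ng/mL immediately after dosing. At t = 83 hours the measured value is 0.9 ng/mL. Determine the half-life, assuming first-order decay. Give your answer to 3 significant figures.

A/A₀ = 0.9/22 ≈ 0.040909.
n = log₂(24.444) ≈ 4.6114 half-lives elapsed in 83 hours.
t½ = 83/4.6114 ≈ 17.999 hours.

18.0 hours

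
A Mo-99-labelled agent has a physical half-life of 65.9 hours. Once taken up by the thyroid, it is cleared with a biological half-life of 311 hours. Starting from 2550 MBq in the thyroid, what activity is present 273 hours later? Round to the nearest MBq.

79 MBq

1/t_eff = 1/t_phys + 1/t_biol = 1/65.9 + 1/311 = 0.01839 per hour.
t_eff = 65.9 × 311 / (65.9 + 311) ≈ 54.378 hours.
Remaining = 2550 × (1/2)^(273/54.378) = 2550 × (1/2)^5.0205 ≈ 78.566 MBq.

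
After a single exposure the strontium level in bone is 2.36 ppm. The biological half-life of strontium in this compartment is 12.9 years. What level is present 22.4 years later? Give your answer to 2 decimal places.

0.71 ppm

Number of half-lives: n = 22.4/12.9 ≈ 1.7364.
Remaining = 2.36 × (1/2)^1.7364 = 2.36 × 0.30011 ≈ 0.70826 ppm.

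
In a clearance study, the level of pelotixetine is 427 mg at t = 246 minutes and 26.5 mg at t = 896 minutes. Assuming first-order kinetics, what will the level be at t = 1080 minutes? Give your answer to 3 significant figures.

Over Δt = 896 − 246 = 650 minutes, the level fell by a factor of 427/26.5 ≈ 16.113.
n = log₂(16.113) ≈ 4.0102 half-lives, so t½ = 650/4.0102 ≈ 162.09 minutes.
From t = 896 to t = 1080: 26.5 × (1/2)^((1080−896)/162.09) ≈ 12.065 mg.

12.1 mg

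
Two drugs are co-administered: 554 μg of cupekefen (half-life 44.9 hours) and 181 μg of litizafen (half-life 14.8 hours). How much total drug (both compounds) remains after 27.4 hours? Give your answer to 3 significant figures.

cupekefen: 554 × (1/2)^(27.4/44.9) = 554 × (1/2)^0.61024 ≈ 362.92 μg.
litizafen: 181 × (1/2)^(27.4/14.8) = 181 × (1/2)^1.8514 ≈ 50.161 μg.
Total = 362.92 + 50.161 ≈ 413.08 μg.

413 μg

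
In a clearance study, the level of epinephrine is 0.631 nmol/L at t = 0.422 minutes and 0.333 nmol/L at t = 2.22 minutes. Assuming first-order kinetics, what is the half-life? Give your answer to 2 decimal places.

1.95 minutes

Over Δt = 2.22 − 0.422 = 1.798 minutes, the level fell by a factor of 0.631/0.333 ≈ 1.8949.
n = log₂(1.8949) ≈ 0.92212 half-lives, so t½ = 1.798/0.92212 ≈ 1.9499 minutes.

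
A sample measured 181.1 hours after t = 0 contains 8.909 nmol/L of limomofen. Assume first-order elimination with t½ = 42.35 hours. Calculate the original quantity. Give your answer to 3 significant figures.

173 nmol/L

Number of half-lives elapsed: n = 181.1/42.35 ≈ 4.2763.
A₀ = A × 2^n = 8.909 × 2^4.2763 = 8.909 × 19.377 ≈ 172.63 nmol/L.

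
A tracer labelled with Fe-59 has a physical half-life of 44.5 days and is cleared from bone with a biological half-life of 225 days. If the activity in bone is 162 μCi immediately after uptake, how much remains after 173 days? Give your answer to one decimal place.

1/t_eff = 1/t_phys + 1/t_biol = 1/44.5 + 1/225 = 0.026916 per day.
t_eff = 44.5 × 225 / (44.5 + 225) ≈ 37.152 days.
Remaining = 162 × (1/2)^(173/37.152) = 162 × (1/2)^4.6565 ≈ 6.4233 μCi.

6.4 μCi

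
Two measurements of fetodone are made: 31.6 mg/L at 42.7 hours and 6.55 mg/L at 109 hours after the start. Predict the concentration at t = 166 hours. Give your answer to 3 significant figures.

1.69 mg/L

Over Δt = 109 − 42.7 = 66.3 hours, the level fell by a factor of 31.6/6.55 ≈ 4.8244.
n = log₂(4.8244) ≈ 2.2704 half-lives, so t½ = 66.3/2.2704 ≈ 29.202 hours.
From t = 109 to t = 166: 6.55 × (1/2)^((166−109)/29.202) ≈ 1.693 mg/L.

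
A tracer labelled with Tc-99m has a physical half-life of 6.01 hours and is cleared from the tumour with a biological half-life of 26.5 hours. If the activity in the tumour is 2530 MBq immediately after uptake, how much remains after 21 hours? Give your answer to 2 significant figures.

130 MBq

1/t_eff = 1/t_phys + 1/t_biol = 1/6.01 + 1/26.5 = 0.20413 per hour.
t_eff = 6.01 × 26.5 / (6.01 + 26.5) ≈ 4.899 hours.
Remaining = 2530 × (1/2)^(21/4.899) = 2530 × (1/2)^4.2866 ≈ 129.63 MBq.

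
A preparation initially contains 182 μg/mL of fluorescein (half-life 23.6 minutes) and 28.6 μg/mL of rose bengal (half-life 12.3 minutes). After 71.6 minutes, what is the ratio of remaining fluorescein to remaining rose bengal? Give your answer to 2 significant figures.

fluorescein: 182 × (1/2)^(71.6/23.6) = 182 × (1/2)^3.0339 ≈ 22.222 μg/mL.
rose bengal: 28.6 × (1/2)^(71.6/12.3) = 28.6 × (1/2)^5.8211 ≈ 0.50586 μg/mL.
Ratio ≈ 22.222 / 0.50586 ≈ 43.929.

44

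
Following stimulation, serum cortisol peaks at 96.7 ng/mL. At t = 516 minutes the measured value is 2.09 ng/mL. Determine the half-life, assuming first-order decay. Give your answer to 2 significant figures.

93 minutes

A/A₀ = 2.09/96.7 ≈ 0.021613.
n = log₂(46.268) ≈ 5.5319 half-lives elapsed in 516 minutes.
t½ = 516/5.5319 ≈ 93.276 minutes.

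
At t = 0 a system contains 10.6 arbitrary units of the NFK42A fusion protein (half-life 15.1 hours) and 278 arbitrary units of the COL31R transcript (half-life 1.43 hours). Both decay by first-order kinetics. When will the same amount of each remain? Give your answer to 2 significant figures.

Set 10.6·(1/2)^(t/15.1) = 278·(1/2)^(t/1.43).
Taking log₂: log₂(10.6/278) = t·(1/15.1 − 1/1.43).
log₂(0.038129) = -4.7129; 1/15.1 − 1/1.43 = -0.63308.
t = -4.7129 / -0.63308 ≈ 7.4445 hours.

7.4 hours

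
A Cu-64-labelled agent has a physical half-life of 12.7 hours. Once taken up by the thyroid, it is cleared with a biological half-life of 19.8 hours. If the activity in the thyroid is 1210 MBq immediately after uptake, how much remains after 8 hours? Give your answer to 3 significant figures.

591 MBq

1/t_eff = 1/t_phys + 1/t_biol = 1/12.7 + 1/19.8 = 0.12925 per hour.
t_eff = 12.7 × 19.8 / (12.7 + 19.8) ≈ 7.7372 hours.
Remaining = 1210 × (1/2)^(8/7.7372) = 1210 × (1/2)^1.034 ≈ 590.92 MBq.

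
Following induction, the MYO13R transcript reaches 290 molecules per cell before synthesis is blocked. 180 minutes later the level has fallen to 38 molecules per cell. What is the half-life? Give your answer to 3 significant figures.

61.4 minutes

A/A₀ = 38/290 ≈ 0.13103.
n = log₂(7.6316) ≈ 2.932 half-lives elapsed in 180 minutes.
t½ = 180/2.932 ≈ 61.392 minutes.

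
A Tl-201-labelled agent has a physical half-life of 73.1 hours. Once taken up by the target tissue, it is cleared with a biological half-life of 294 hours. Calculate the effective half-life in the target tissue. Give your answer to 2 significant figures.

59 hours

1/t_eff = 1/t_phys + 1/t_biol = 1/73.1 + 1/294 = 0.017081 per hour.
t_eff = 73.1 × 294 / (73.1 + 294) ≈ 58.544 hours.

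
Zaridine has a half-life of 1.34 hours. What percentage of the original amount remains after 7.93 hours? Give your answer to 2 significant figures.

1.7%

n = 7.93/1.34 ≈ 5.9179 half-lives.
Fraction remaining = (1/2)^5.9179 ≈ 0.01654, i.e. 1.654%.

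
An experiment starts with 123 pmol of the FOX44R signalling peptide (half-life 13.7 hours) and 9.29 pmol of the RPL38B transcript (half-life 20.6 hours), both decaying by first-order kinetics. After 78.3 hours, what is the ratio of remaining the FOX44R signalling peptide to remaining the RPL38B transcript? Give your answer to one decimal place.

3.5

FOX44R signalling peptide: 123 × (1/2)^(78.3/13.7) = 123 × (1/2)^5.7153 ≈ 2.3411 pmol.
RPL38B transcript: 9.29 × (1/2)^(78.3/20.6) = 9.29 × (1/2)^3.801 ≈ 0.66651 pmol.
Ratio ≈ 2.3411 / 0.66651 ≈ 3.5125.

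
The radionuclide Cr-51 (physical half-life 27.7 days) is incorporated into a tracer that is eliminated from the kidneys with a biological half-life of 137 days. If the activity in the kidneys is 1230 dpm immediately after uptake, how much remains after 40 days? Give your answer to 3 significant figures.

369 dpm

1/t_eff = 1/t_phys + 1/t_biol = 1/27.7 + 1/137 = 0.0434 per day.
t_eff = 27.7 × 137 / (27.7 + 137) ≈ 23.041 days.
Remaining = 1230 × (1/2)^(40/23.041) = 1230 × (1/2)^1.736 ≈ 369.24 dpm.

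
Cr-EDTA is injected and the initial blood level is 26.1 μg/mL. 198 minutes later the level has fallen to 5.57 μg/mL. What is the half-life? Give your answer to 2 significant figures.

A/A₀ = 5.57/26.1 ≈ 0.21341.
n = log₂(4.6858) ≈ 2.2283 half-lives elapsed in 198 minutes.
t½ = 198/2.2283 ≈ 88.857 minutes.

89 minutes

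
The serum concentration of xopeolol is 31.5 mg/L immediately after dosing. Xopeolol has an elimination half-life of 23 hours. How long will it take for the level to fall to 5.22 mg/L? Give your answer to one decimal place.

59.6 hours

Fraction remaining = 5.22/31.5 ≈ 0.16571.
n = log₂(31.5/5.22) = ln(6.0345)/ln 2 ≈ 2.5932 half-lives.
t = n × t½ = 2.5932 × 23 ≈ 59.644 hours.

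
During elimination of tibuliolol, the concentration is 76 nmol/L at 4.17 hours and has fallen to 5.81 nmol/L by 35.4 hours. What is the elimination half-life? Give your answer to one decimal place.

8.4 hours

Over Δt = 35.4 − 4.17 = 31.23 hours, the level fell by a factor of 76/5.81 ≈ 13.081.
n = log₂(13.081) ≈ 3.7094 half-lives, so t½ = 31.23/3.7094 ≈ 8.4192 hours.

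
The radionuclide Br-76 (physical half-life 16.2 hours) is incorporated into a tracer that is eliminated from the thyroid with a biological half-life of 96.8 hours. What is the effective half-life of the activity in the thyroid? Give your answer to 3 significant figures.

1/t_eff = 1/t_phys + 1/t_biol = 1/16.2 + 1/96.8 = 0.072059 per hour.
t_eff = 16.2 × 96.8 / (16.2 + 96.8) ≈ 13.878 hours.

13.9 hours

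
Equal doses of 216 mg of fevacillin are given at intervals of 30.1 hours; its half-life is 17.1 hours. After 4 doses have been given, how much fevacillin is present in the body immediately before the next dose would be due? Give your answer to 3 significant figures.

89.8 mg

The 4 doses were given 120.4, 90.3, 60.2, 30.1 hours ago.
Total = 216·(1/2)^(120.4/17.1) + 216·(1/2)^(90.3/17.1) + 216·(1/2)^(60.2/17.1) + 216·(1/2)^(30.1/17.1)
      = 1.6403 + 5.5565 + 18.823 + 63.763 ≈ 89.783 mg.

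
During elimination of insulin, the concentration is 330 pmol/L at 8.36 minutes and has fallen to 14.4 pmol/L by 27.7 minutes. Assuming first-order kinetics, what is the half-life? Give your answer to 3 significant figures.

4.28 minutes

Over Δt = 27.7 − 8.36 = 19.34 minutes, the level fell by a factor of 330/14.4 ≈ 22.917.
n = log₂(22.917) ≈ 4.5183 half-lives, so t½ = 19.34/4.5183 ≈ 4.2803 minutes.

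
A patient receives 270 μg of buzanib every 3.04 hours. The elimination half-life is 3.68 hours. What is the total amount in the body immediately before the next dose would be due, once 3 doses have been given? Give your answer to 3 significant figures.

287 μg

The 3 doses were given 9.12, 6.08, 3.04 hours ago.
Total = 270·(1/2)^(9.12/3.68) + 270·(1/2)^(6.08/3.68) + 270·(1/2)^(3.04/3.68)
      = 48.454 + 85.903 + 152.3 ≈ 286.65 μg.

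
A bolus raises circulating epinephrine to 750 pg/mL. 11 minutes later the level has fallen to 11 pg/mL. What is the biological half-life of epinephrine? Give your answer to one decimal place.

1.8 minutes

A/A₀ = 11/750 ≈ 0.014667.
n = log₂(68.182) ≈ 6.0913 half-lives elapsed in 11 minutes.
t½ = 11/6.0913 ≈ 1.8058 minutes.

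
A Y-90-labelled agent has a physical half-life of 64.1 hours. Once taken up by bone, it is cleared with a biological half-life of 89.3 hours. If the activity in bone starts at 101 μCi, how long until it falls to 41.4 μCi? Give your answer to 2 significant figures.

48 hours

1/t_eff = 1/t_phys + 1/t_biol = 1/64.1 + 1/89.3 = 0.026799 per hour.
t_eff = 64.1 × 89.3 / (64.1 + 89.3) ≈ 37.315 hours.
n = log₂(101/41.4) ≈ 1.2867; t = 1.2867 × 37.315 ≈ 48.012 hours.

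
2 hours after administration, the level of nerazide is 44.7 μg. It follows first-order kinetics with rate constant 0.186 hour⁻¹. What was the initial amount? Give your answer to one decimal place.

t½ = ln 2 / k = 0.69315 / 0.186 ≈ 3.7266 hours.
Number of half-lives elapsed: n = 2/3.7266 ≈ 0.53668.
A₀ = A × 2^n = 44.7 × 2^0.53668 = 44.7 × 1.4506 ≈ 64.843 μg.

64.8 μg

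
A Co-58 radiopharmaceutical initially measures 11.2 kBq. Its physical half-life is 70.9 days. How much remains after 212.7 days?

Elapsed time is 3 half-lives (212.7/70.9).
Each half-life halves the amount: 11.2 × (1/2)^3 = 11.2/8 = 1.4 kBq.

1.4 kBq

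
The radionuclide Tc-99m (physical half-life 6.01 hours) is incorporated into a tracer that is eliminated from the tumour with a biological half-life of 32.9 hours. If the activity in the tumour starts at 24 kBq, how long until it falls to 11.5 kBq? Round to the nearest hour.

1/t_eff = 1/t_phys + 1/t_biol = 1/6.01 + 1/32.9 = 0.19678 per hour.
t_eff = 6.01 × 32.9 / (6.01 + 32.9) ≈ 5.0817 hours.
n = log₂(24/11.5) ≈ 1.0614; t = 1.0614 × 5.0817 ≈ 5.3937 hours.

5 hours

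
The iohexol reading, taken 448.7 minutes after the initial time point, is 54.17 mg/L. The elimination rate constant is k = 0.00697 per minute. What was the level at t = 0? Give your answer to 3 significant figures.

1240 mg/L

t½ = ln 2 / k = 0.69315 / 0.00697 ≈ 99.447 minutes.
Number of half-lives elapsed: n = 448.7/99.447 ≈ 4.5119.
A₀ = A × 2^n = 54.17 × 2^4.5119 = 54.17 × 22.815 ≈ 1235.9 mg/L.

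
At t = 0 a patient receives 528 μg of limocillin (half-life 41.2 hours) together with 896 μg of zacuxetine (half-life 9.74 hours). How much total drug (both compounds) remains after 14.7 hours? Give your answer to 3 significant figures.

limocillin: 528 × (1/2)^(14.7/41.2) = 528 × (1/2)^0.3568 ≈ 412.31 μg.
zacuxetine: 896 × (1/2)^(14.7/9.74) = 896 × (1/2)^1.5092 ≈ 314.76 μg.
Total = 412.31 + 314.76 ≈ 727.07 μg.

727 μg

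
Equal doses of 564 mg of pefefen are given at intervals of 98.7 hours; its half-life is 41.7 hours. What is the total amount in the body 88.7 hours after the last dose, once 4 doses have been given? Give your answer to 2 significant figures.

The 4 doses were given 384.8, 286.1, 187.4, 88.7 hours ago.
Total = 564·(1/2)^(384.8/41.7) + 564·(1/2)^(286.1/41.7) + 564·(1/2)^(187.4/41.7) + 564·(1/2)^(88.7/41.7)
      = 0.94065 + 4.8522 + 25.029 + 129.11 ≈ 159.93 mg.

160 mg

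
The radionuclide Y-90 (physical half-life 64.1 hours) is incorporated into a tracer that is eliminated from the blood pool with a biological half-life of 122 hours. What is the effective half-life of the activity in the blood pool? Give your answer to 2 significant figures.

42 hours

1/t_eff = 1/t_phys + 1/t_biol = 1/64.1 + 1/122 = 0.023797 per hour.
t_eff = 64.1 × 122 / (64.1 + 122) ≈ 42.021 hours.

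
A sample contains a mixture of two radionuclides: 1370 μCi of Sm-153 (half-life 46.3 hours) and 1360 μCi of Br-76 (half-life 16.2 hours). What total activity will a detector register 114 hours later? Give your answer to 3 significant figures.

259 μCi

Sm-153: 1370 × (1/2)^(114/46.3) = 1370 × (1/2)^2.4622 ≈ 248.61 μCi.
Br-76: 1360 × (1/2)^(114/16.2) = 1360 × (1/2)^7.037 ≈ 10.356 μCi.
Total = 248.61 + 10.356 ≈ 258.97 μCi.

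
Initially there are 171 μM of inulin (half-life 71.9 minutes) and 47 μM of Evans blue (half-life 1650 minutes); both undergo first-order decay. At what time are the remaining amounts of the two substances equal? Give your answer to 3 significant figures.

Set 171·(1/2)^(t/71.9) = 47·(1/2)^(t/1650).
Taking log₂: log₂(171/47) = t·(1/71.9 − 1/1650).
log₂(3.6383) = 1.8633; 1/71.9 − 1/1650 = 0.013302.
t = 1.8633 / 0.013302 ≈ 140.07 minutes.

140 minutes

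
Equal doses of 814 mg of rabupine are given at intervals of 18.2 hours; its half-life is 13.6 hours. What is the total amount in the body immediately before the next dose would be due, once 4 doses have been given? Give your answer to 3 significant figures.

The 4 doses were given 72.8, 54.6, 36.4, 18.2 hours ago.
Total = 814·(1/2)^(72.8/13.6) + 814·(1/2)^(54.6/13.6) + 814·(1/2)^(36.4/13.6) + 814·(1/2)^(18.2/13.6)
      = 19.917 + 50.359 + 127.33 + 321.94 ≈ 519.55 mg.

520 mg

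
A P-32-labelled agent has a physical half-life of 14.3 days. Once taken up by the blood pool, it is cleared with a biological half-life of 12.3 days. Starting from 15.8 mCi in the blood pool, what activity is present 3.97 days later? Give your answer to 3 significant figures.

10.4 mCi

1/t_eff = 1/t_phys + 1/t_biol = 1/14.3 + 1/12.3 = 0.15123 per day.
t_eff = 14.3 × 12.3 / (14.3 + 12.3) ≈ 6.6124 days.
Remaining = 15.8 × (1/2)^(3.97/6.6124) = 15.8 × (1/2)^0.60039 ≈ 10.421 mCi.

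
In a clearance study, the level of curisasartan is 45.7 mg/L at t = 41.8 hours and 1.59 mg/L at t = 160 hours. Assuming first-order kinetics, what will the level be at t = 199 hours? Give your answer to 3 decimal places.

Over Δt = 160 − 41.8 = 118.2 hours, the level fell by a factor of 45.7/1.59 ≈ 28.742.
n = log₂(28.742) ≈ 4.8451 half-lives, so t½ = 118.2/4.8451 ≈ 24.396 hours.
From t = 160 to t = 199: 1.59 × (1/2)^((199−160)/24.396) ≈ 0.525 mg/L.

0.525 mg/L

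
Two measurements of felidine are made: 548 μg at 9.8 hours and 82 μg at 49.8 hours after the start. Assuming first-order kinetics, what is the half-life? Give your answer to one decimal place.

Over Δt = 49.8 − 9.8 = 40 hours, the level fell by a factor of 548/82 ≈ 6.6829.
n = log₂(6.6829) ≈ 2.7405 half-lives, so t½ = 40/2.7405 ≈ 14.596 hours.

14.6 hours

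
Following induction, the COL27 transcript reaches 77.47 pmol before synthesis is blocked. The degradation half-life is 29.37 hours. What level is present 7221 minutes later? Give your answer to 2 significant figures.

4.5 pmol

Convert the elapsed time: 7221 minutes = 120.35 hours.
Number of half-lives: n = 120.35/29.37 ≈ 4.0977.
Remaining = 77.47 × (1/2)^4.0977 = 77.47 × 0.058407 ≈ 4.5248 pmol.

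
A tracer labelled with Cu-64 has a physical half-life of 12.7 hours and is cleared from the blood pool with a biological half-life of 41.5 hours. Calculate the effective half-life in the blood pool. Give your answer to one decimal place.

1/t_eff = 1/t_phys + 1/t_biol = 1/12.7 + 1/41.5 = 0.10284 per hour.
t_eff = 12.7 × 41.5 / (12.7 + 41.5) ≈ 9.7242 hours.

9.7 hours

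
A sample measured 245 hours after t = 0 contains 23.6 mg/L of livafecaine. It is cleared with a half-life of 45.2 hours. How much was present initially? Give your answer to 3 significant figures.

1010 mg/L

Number of half-lives elapsed: n = 245/45.2 ≈ 5.4204.
A₀ = A × 2^n = 23.6 × 2^5.4204 = 23.6 × 42.824 ≈ 1010.7 mg/L.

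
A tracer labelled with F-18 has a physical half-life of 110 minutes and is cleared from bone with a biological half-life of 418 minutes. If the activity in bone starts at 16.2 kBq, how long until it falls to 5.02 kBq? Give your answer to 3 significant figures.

147 minutes

1/t_eff = 1/t_phys + 1/t_biol = 1/110 + 1/418 = 0.011483 per minute.
t_eff = 110 × 418 / (110 + 418) ≈ 87.083 minutes.
n = log₂(16.2/5.02) ≈ 1.6902; t = 1.6902 × 87.083 ≈ 147.19 minutes.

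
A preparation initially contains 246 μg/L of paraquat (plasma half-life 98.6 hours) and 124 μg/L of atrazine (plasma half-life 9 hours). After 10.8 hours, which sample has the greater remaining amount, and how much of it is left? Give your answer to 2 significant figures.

paraquat, 230 μg/L

paraquat: 246 × (1/2)^0.10953 ≈ 228.01 μg/L.
atrazine: 124 × (1/2)^1.2 ≈ 53.974 μg/L.
Paraquat has more remaining, at ≈ 228.01 μg/L.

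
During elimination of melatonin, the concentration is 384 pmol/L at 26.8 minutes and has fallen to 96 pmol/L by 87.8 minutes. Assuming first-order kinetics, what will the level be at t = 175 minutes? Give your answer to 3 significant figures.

Over Δt = 87.8 − 26.8 = 61 minutes, the level fell by a factor of 384/96 ≈ 4.
n = log₂(4) ≈ 2 half-lives, so t½ = 61/2 ≈ 30.5 minutes.
From t = 87.8 to t = 175: 96 × (1/2)^((175−87.8)/30.5) ≈ 13.232 pmol/L.

13.2 pmol/L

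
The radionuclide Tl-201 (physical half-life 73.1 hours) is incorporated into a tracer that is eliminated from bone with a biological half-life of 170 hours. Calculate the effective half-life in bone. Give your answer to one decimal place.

51.1 hours

1/t_eff = 1/t_phys + 1/t_biol = 1/73.1 + 1/170 = 0.019562 per hour.
t_eff = 73.1 × 170 / (73.1 + 170) ≈ 51.119 hours.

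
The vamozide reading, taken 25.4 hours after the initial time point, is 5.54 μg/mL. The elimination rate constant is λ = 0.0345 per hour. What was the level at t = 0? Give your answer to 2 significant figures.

t½ = ln 2 / λ = 0.69315 / 0.0345 ≈ 20.091 hours.
Number of half-lives elapsed: n = 25.4/20.091 ≈ 1.2642.
A₀ = A × 2^n = 5.54 × 2^1.2642 = 5.54 × 2.402 ≈ 13.307 μg/mL.

13 μg/mL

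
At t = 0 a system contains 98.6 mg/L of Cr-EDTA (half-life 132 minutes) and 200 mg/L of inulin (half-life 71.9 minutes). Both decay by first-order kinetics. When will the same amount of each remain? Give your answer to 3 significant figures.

Set 98.6·(1/2)^(t/132) = 200·(1/2)^(t/71.9).
Taking log₂: log₂(98.6/200) = t·(1/132 − 1/71.9).
log₂(0.493) = -1.0203; 1/132 − 1/71.9 = -0.0063324.
t = -1.0203 / -0.0063324 ≈ 161.13 minutes.

161 minutes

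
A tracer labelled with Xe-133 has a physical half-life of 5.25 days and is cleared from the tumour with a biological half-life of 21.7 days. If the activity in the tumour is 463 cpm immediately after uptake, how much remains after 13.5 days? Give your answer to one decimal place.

1/t_eff = 1/t_phys + 1/t_biol = 1/5.25 + 1/21.7 = 0.23656 per day.
t_eff = 5.25 × 21.7 / (5.25 + 21.7) ≈ 4.2273 days.
Remaining = 463 × (1/2)^(13.5/4.2273) = 463 × (1/2)^3.1935 ≈ 50.609 cpm.

50.6 cpm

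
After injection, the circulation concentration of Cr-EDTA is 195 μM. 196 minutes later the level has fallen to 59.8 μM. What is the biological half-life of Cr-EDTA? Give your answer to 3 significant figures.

A/A₀ = 59.8/195 ≈ 0.30667.
n = log₂(3.2609) ≈ 1.7053 half-lives elapsed in 196 minutes.
t½ = 196/1.7053 ≈ 114.94 minutes.

115 minutes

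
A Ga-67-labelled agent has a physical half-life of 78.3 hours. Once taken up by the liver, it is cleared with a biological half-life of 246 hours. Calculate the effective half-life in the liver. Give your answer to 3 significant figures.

1/t_eff = 1/t_phys + 1/t_biol = 1/78.3 + 1/246 = 0.016836 per hour.
t_eff = 78.3 × 246 / (78.3 + 246) ≈ 59.395 hours.

59.4 hours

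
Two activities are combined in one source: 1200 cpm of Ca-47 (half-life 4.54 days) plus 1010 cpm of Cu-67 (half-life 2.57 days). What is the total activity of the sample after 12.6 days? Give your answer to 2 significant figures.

210 cpm

Ca-47: 1200 × (1/2)^(12.6/4.54) = 1200 × (1/2)^2.7753 ≈ 175.28 cpm.
Cu-67: 1010 × (1/2)^(12.6/2.57) = 1010 × (1/2)^4.9027 ≈ 33.764 cpm.
Total = 175.28 + 33.764 ≈ 209.04 cpm.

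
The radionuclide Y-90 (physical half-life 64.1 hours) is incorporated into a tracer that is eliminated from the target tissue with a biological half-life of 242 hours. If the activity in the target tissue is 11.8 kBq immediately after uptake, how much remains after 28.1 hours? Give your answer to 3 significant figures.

1/t_eff = 1/t_phys + 1/t_biol = 1/64.1 + 1/242 = 0.019733 per hour.
t_eff = 64.1 × 242 / (64.1 + 242) ≈ 50.677 hours.
Remaining = 11.8 × (1/2)^(28.1/50.677) = 11.8 × (1/2)^0.55449 ≈ 8.0346 kBq.

8.03 kBq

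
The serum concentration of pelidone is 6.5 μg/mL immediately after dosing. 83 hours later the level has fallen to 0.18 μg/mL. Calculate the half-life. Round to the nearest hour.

16 hours

A/A₀ = 0.18/6.5 ≈ 0.027692.
n = log₂(36.111) ≈ 5.1744 half-lives elapsed in 83 hours.
t½ = 83/5.1744 ≈ 16.041 hours.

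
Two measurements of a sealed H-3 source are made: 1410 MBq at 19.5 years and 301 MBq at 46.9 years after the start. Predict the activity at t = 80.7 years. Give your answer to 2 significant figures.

Over Δt = 46.9 − 19.5 = 27.4 years, the level fell by a factor of 1410/301 ≈ 4.6844.
n = log₂(4.6844) ≈ 2.2279 half-lives, so t½ = 27.4/2.2279 ≈ 12.299 years.
From t = 46.9 to t = 80.7: 301 × (1/2)^((80.7−46.9)/12.299) ≈ 44.799 MBq.

45 MBq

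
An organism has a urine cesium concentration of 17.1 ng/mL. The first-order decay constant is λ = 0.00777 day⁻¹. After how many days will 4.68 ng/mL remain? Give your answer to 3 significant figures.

t½ = ln 2 / λ = 0.69315 / 0.00777 ≈ 89.208 days.
Fraction remaining = 4.68/17.1 ≈ 0.27368.
n = log₂(17.1/4.68) = ln(3.6538)/ln 2 ≈ 1.8694 half-lives.
t = n × t½ = 1.8694 × 89.208 ≈ 166.77 days.

167 days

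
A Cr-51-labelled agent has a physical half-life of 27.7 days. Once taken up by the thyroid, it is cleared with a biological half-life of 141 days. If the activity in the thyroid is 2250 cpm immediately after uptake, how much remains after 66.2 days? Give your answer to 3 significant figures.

310 cpm

1/t_eff = 1/t_phys + 1/t_biol = 1/27.7 + 1/141 = 0.043193 per day.
t_eff = 27.7 × 141 / (27.7 + 141) ≈ 23.152 days.
Remaining = 2250 × (1/2)^(66.2/23.152) = 2250 × (1/2)^2.8594 ≈ 310.04 cpm.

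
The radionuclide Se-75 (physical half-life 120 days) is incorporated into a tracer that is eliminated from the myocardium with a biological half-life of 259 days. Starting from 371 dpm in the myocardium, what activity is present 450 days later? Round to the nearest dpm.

1/t_eff = 1/t_phys + 1/t_biol = 1/120 + 1/259 = 0.012194 per day.
t_eff = 120 × 259 / (120 + 259) ≈ 82.005 days.
Remaining = 371 × (1/2)^(450/82.005) = 371 × (1/2)^5.4875 ≈ 8.2696 dpm.

8 dpm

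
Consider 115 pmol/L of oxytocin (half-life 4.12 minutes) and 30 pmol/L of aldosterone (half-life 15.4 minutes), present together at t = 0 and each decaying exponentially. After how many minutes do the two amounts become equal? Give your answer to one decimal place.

10.9 minutes

Set 115·(1/2)^(t/4.12) = 30·(1/2)^(t/15.4).
Taking log₂: log₂(115/30) = t·(1/4.12 − 1/15.4).
log₂(3.8333) = 1.9386; 1/4.12 − 1/15.4 = 0.17778.
t = 1.9386 / 0.17778 ≈ 10.904 minutes.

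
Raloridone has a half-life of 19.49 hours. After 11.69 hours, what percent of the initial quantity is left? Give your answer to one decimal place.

n = 11.69/19.49 ≈ 0.59979 half-lives.
Fraction remaining = (1/2)^0.59979 ≈ 0.65985, i.e. 65.985%.

66.0%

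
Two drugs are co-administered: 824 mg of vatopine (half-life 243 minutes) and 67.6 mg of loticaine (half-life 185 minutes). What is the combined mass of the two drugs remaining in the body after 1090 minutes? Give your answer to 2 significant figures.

38 mg

vatopine: 824 × (1/2)^(1090/243) = 824 × (1/2)^4.4856 ≈ 36.781 mg.
loticaine: 67.6 × (1/2)^(1090/185) = 67.6 × (1/2)^5.8919 ≈ 1.1384 mg.
Total = 36.781 + 1.1384 ≈ 37.92 mg.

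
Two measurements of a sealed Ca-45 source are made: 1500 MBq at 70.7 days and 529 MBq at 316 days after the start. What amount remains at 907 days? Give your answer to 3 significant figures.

42.9 MBq

Over Δt = 316 − 70.7 = 245.3 days, the level fell by a factor of 1500/529 ≈ 2.8355.
n = log₂(2.8355) ≈ 1.5036 half-lives, so t½ = 245.3/1.5036 ≈ 163.14 days.
From t = 316 to t = 907: 529 × (1/2)^((907−316)/163.14) ≈ 42.946 MBq.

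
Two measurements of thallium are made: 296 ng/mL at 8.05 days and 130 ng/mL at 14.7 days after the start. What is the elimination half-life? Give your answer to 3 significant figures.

5.60 days

Over Δt = 14.7 − 8.05 = 6.65 days, the level fell by a factor of 296/130 ≈ 2.2769.
n = log₂(2.2769) ≈ 1.1871 half-lives, so t½ = 6.65/1.1871 ≈ 5.602 days.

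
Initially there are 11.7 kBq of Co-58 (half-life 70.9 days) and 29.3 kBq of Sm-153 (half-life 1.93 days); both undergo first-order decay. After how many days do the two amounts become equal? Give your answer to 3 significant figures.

2.63 days

Set 11.7·(1/2)^(t/70.9) = 29.3·(1/2)^(t/1.93).
Taking log₂: log₂(11.7/29.3) = t·(1/70.9 − 1/1.93).
log₂(0.39932) = -1.3244; 1/70.9 − 1/1.93 = -0.50403.
t = -1.3244 / -0.50403 ≈ 2.6276 days.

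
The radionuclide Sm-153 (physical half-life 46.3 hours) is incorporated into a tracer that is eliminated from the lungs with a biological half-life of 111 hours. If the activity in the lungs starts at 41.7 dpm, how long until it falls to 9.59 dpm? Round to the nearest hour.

1/t_eff = 1/t_phys + 1/t_biol = 1/46.3 + 1/111 = 0.030607 per hour.
t_eff = 46.3 × 111 / (46.3 + 111) ≈ 32.672 hours.
n = log₂(41.7/9.59) ≈ 2.1204; t = 2.1204 × 32.672 ≈ 69.279 hours.

69 hours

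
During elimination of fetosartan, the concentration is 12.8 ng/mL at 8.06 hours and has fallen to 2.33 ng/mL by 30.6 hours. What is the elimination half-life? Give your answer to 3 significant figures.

9.17 hours

Over Δt = 30.6 − 8.06 = 22.54 hours, the level fell by a factor of 12.8/2.33 ≈ 5.4936.
n = log₂(5.4936) ≈ 2.4577 half-lives, so t½ = 22.54/2.4577 ≈ 9.171 hours.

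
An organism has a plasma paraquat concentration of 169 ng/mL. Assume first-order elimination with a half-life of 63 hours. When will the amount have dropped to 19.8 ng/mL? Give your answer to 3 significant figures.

195 hours

Fraction remaining = 19.8/169 ≈ 0.11716.
n = log₂(169/19.8) = ln(8.5354)/ln 2 ≈ 3.0935 half-lives.
t = n × t½ = 3.0935 × 63 ≈ 194.89 hours.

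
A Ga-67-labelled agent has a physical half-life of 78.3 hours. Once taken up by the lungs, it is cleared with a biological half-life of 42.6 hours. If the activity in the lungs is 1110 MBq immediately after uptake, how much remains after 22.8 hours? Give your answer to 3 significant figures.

1/t_eff = 1/t_phys + 1/t_biol = 1/78.3 + 1/42.6 = 0.036246 per hour.
t_eff = 78.3 × 42.6 / (78.3 + 42.6) ≈ 27.59 hours.
Remaining = 1110 × (1/2)^(22.8/27.59) = 1110 × (1/2)^0.8264 ≈ 625.97 MBq.

626 MBq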